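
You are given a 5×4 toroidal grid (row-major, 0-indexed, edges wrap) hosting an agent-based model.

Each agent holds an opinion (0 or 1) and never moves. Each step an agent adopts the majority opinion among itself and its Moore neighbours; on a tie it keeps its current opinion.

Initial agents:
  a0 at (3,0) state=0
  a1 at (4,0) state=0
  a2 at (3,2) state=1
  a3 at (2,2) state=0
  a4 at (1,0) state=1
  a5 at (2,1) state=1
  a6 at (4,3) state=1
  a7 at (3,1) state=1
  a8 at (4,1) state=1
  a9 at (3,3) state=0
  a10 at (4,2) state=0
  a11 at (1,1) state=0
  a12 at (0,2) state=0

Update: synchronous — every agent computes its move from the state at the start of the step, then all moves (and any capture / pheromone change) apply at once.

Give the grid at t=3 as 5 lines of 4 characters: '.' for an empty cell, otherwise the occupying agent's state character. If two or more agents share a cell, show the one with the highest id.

..0.
10..
.10.
0110
0000

t=1: a0@(3,0):1 a1@(4,0):0 a2@(3,2):1 a3@(2,2):0 a4@(1,0):1 a5@(2,1):1 a6@(4,3):0 a7@(3,1):1 a8@(4,1):0 a9@(3,3):0 a10@(4,2):1 a11@(1,1):0 a12@(0,2):0
t=2: a0@(3,0):0 a1@(4,0):0 a2@(3,2):1 a3@(2,2):0 a4@(1,0):1 a5@(2,1):1 a6@(4,3):0 a7@(3,1):1 a8@(4,1):1 a9@(3,3):0 a10@(4,2):0 a11@(1,1):0 a12@(0,2):0
t=3: a0@(3,0):0 a1@(4,0):0 a2@(3,2):1 a3@(2,2):0 a4@(1,0):1 a5@(2,1):1 a6@(4,3):0 a7@(3,1):1 a8@(4,1):0 a9@(3,3):0 a10@(4,2):0 a11@(1,1):0 a12@(0,2):0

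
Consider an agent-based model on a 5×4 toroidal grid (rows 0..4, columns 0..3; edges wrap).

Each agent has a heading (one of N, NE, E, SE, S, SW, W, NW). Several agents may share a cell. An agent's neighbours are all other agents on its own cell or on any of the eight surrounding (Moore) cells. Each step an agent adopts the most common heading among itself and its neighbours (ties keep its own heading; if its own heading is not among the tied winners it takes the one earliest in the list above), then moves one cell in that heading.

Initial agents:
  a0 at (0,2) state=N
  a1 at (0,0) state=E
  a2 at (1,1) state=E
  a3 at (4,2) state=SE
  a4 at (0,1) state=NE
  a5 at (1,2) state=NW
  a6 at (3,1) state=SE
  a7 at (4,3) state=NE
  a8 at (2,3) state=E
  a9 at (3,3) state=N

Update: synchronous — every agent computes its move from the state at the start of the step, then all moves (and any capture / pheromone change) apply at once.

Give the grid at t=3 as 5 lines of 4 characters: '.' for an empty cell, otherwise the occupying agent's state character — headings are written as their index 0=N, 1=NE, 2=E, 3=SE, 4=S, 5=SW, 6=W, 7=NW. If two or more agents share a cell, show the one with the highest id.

22.2
22..
222.
....
....

t=1: a0@(4,3):NE a1@(0,1):E a2@(1,2):E a3@(0,3):SE a4@(0,2):E a5@(1,3):E a6@(4,2):SE a7@(3,3):N a8@(2,0):E a9@(2,3):N
t=2: a0@(0,0):SE a1@(0,2):E a2@(1,3):E a3@(0,0):E a4@(0,3):E a5@(1,0):E a6@(0,3):SE a7@(2,3):N a8@(2,1):E a9@(2,0):E
t=3: a0@(0,1):E a1@(0,3):E a2@(1,0):E a3@(0,1):E a4@(0,0):E a5@(1,1):E a6@(0,0):E a7@(2,0):E a8@(2,2):E a9@(2,1):E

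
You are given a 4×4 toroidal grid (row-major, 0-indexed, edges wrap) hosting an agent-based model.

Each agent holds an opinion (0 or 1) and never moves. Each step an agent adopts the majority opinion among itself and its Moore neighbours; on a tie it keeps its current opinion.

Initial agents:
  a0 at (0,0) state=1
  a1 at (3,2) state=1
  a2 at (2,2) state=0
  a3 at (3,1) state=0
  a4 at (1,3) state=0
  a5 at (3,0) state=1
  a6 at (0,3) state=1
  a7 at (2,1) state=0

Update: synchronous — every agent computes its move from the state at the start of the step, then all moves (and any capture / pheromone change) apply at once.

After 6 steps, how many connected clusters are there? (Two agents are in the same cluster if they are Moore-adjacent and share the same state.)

2

t=1: a0@(0,0):1 a1@(3,2):0 a2@(2,2):0 a3@(3,1):0 a4@(1,3):0 a5@(3,0):1 a6@(0,3):1 a7@(2,1):0
t=2: (unchanged — steady state)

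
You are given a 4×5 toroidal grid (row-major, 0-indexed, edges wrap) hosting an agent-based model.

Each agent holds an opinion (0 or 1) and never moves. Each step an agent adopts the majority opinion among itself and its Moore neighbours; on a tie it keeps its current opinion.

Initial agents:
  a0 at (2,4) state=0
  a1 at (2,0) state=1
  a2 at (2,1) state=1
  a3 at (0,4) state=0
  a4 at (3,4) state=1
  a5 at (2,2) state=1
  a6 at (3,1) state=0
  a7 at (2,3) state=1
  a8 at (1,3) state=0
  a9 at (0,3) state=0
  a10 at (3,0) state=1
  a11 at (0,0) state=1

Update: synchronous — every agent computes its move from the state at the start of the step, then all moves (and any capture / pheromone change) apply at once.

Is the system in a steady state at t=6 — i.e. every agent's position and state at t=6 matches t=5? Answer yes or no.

t=1: a0@(2,4):1 a1@(2,0):1 a2@(2,1):1 a3@(0,4):0 a4@(3,4):1 a5@(2,2):1 a6@(3,1):1 a7@(2,3):1 a8@(1,3):0 a9@(0,3):0 a10@(3,0):1 a11@(0,0):1
t=2: (unchanged — steady state)

yes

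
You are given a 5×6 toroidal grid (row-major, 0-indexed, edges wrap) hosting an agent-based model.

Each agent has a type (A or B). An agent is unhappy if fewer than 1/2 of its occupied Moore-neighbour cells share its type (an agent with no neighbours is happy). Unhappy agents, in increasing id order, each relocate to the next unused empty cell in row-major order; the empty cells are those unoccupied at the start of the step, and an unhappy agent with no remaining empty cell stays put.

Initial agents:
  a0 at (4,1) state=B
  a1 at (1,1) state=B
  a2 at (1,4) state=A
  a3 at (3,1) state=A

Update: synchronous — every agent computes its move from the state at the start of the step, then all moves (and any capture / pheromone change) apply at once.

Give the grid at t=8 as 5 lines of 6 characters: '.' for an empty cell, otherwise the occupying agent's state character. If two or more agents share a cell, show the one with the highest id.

B.A...
.B..A.
......
......
......

t=1: a0@(0,0):B a1@(1,1):B a2@(1,4):A a3@(0,1):A
t=2: a0@(0,0):B a1@(1,1):B a2@(1,4):A a3@(0,2):A
t=3: a0@(0,0):B a1@(1,1):B a2@(1,4):A a3@(0,1):A
t=4: a0@(0,0):B a1@(1,1):B a2@(1,4):A a3@(0,2):A
t=5: a0@(0,0):B a1@(1,1):B a2@(1,4):A a3@(0,1):A
t=6: a0@(0,0):B a1@(1,1):B a2@(1,4):A a3@(0,2):A
t=7: a0@(0,0):B a1@(1,1):B a2@(1,4):A a3@(0,1):A
t=8: a0@(0,0):B a1@(1,1):B a2@(1,4):A a3@(0,2):A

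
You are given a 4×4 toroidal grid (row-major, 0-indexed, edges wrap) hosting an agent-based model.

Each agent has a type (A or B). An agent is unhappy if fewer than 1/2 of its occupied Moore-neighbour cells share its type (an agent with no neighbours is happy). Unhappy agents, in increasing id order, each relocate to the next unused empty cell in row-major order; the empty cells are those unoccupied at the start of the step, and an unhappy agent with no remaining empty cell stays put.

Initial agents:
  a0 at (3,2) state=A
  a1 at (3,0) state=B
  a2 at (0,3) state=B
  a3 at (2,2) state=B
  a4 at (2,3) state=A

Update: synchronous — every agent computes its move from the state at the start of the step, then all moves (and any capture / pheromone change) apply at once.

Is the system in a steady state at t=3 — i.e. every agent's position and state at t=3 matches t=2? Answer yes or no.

yes

t=1: a0@(0,0):A a1@(3,0):B a2@(0,3):B a3@(0,1):B a4@(0,2):A
t=2: a0@(1,0):A a1@(3,0):B a2@(1,1):B a3@(1,2):B a4@(1,3):A
t=3: (unchanged — steady state)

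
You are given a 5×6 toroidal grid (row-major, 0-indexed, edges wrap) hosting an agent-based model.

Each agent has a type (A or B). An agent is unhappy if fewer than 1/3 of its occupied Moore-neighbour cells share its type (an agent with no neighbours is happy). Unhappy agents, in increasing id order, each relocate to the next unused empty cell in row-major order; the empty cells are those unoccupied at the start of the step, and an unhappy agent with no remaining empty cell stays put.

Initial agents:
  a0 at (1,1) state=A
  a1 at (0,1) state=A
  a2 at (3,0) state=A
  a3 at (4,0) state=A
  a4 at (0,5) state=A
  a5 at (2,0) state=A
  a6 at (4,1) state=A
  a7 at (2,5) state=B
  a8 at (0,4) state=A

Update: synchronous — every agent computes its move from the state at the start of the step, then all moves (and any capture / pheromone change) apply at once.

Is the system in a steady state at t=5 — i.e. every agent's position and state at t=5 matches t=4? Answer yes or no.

no

t=1: a0@(1,1):A a1@(0,1):A a2@(3,0):A a3@(4,0):A a4@(0,5):A a5@(2,0):A a6@(4,1):A a7@(0,0):B a8@(0,4):A
t=2: a0@(1,1):A a1@(0,1):A a2@(3,0):A a3@(4,0):A a4@(0,5):A a5@(2,0):A a6@(4,1):A a7@(0,2):B a8@(0,4):A
t=3: a0@(1,1):A a1@(0,1):A a2@(3,0):A a3@(4,0):A a4@(0,5):A a5@(2,0):A a6@(4,1):A a7@(0,0):B a8@(0,4):A
t=4: a0@(1,1):A a1@(0,1):A a2@(3,0):A a3@(4,0):A a4@(0,5):A a5@(2,0):A a6@(4,1):A a7@(0,2):B a8@(0,4):A
t=5: a0@(1,1):A a1@(0,1):A a2@(3,0):A a3@(4,0):A a4@(0,5):A a5@(2,0):A a6@(4,1):A a7@(0,0):B a8@(0,4):A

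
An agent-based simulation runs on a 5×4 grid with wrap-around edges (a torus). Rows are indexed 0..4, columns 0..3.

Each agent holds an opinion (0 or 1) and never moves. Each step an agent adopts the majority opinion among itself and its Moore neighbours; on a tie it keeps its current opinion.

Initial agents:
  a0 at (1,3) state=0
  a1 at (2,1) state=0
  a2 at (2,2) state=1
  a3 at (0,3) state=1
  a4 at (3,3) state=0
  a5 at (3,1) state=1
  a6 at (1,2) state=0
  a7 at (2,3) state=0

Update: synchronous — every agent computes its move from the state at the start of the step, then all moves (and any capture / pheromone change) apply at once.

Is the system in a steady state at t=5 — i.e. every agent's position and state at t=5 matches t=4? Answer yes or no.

t=1: a0@(1,3):0 a1@(2,1):0 a2@(2,2):0 a3@(0,3):0 a4@(3,3):0 a5@(3,1):1 a6@(1,2):0 a7@(2,3):0
t=2: a0@(1,3):0 a1@(2,1):0 a2@(2,2):0 a3@(0,3):0 a4@(3,3):0 a5@(3,1):0 a6@(1,2):0 a7@(2,3):0
t=3: (unchanged — steady state)

yes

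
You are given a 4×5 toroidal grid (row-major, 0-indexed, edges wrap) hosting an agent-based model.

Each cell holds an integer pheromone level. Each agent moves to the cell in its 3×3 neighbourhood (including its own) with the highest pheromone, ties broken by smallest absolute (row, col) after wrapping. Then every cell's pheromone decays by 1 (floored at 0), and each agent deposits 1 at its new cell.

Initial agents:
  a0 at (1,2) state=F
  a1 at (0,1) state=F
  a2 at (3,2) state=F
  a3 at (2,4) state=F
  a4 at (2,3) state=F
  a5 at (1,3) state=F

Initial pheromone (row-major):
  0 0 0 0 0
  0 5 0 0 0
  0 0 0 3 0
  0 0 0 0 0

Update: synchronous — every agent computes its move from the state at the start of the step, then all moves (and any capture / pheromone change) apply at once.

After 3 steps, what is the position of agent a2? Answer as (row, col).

t=1: a0@(1,1) a1@(1,1) a2@(2,3) a3@(2,3) a4@(2,3) a5@(2,3) | pheromone: 0 0 0 0 0 / 0 6 0 0 0 / 0 0 0 6 0 / 0 0 0 0 0
t=2: a0@(1,1) a1@(1,1) a2@(2,3) a3@(2,3) a4@(2,3) a5@(2,3) | pheromone: 0 0 0 0 0 / 0 7 0 0 0 / 0 0 0 9 0 / 0 0 0 0 0
t=3: a0@(1,1) a1@(1,1) a2@(2,3) a3@(2,3) a4@(2,3) a5@(2,3) | pheromone: 0 0 0 0 0 / 0 8 0 0 0 / 0 0 0 12 0 / 0 0 0 0 0

(2, 3)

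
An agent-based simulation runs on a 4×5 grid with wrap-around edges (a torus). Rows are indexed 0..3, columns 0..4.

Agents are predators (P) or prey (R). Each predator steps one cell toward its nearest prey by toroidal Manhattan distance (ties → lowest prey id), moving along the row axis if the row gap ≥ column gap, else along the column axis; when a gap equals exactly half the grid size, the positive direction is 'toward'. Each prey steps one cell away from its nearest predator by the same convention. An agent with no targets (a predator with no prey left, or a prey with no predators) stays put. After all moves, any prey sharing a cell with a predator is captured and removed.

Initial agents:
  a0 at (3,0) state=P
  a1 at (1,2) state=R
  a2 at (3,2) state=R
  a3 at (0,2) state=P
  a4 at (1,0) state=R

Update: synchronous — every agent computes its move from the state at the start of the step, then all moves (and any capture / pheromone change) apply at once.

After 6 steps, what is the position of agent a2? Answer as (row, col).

(3, 2)

t=1: a0@(3,1):P a1@(2,2):R a2@(2,2):R a3@(1,2):P a4@(0,0):R
t=2: a0@(2,1):P a1@(3,2):R a2@(3,2):R a3@(2,2):P a4@(1,0):R
t=3: a0@(3,1):P a1@(0,2):R a2@(0,2):R a3@(3,2):P a4@(0,0):R
t=4: a0@(0,1):P a1@(1,2):R a2@(1,2):R a3@(0,2):P a4@(1,0):R
t=5: a0@(1,1):P a1@(2,2):R a2@(2,2):R a3@(1,2):P a4@(2,0):R
t=6: a0@(2,1):P a1@(3,2):R a2@(3,2):R a3@(2,2):P a4@(3,0):R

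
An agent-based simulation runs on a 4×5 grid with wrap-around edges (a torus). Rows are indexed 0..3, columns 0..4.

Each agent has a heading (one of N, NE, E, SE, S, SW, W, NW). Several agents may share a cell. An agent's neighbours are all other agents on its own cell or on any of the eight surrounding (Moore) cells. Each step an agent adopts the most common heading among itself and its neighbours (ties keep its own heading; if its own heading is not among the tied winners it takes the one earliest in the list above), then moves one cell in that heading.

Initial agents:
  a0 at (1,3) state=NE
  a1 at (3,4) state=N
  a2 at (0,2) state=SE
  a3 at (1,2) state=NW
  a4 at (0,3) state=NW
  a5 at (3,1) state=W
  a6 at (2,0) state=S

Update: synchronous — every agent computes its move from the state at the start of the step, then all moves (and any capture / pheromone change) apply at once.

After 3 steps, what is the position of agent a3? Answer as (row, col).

t=1: a0@(0,2):NW a1@(2,4):N a2@(3,1):NW a3@(0,1):NW a4@(3,2):NW a5@(3,0):W a6@(3,0):S
t=2: a0@(3,1):NW a1@(1,4):N a2@(2,0):NW a3@(3,0):NW a4@(2,1):NW a5@(2,4):NW a6@(2,4):NW
t=3: a0@(2,0):NW a1@(0,3):NW a2@(1,4):NW a3@(2,4):NW a4@(1,0):NW a5@(1,3):NW a6@(1,3):NW

(2, 4)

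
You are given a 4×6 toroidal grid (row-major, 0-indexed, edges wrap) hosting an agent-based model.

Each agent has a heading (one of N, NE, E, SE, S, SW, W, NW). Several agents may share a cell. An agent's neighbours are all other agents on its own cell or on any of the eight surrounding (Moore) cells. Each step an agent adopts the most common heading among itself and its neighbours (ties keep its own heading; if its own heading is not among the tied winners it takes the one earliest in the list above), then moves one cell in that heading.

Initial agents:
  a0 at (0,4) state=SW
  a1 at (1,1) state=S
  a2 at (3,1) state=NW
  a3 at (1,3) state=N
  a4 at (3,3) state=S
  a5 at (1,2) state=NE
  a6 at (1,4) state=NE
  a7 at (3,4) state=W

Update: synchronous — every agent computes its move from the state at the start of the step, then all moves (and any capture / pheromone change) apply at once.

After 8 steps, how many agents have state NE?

t=1: a0@(1,3):SW a1@(2,1):S a2@(2,0):NW a3@(0,4):NE a4@(0,3):S a5@(0,3):NE a6@(0,5):NE a7@(3,3):W
t=2: a0@(0,4):NE a1@(3,1):S a2@(1,5):NW a3@(3,5):NE a4@(3,4):NE a5@(3,4):NE a6@(3,0):NE a7@(2,4):NE
t=3: a0@(3,5):NE a1@(0,1):S a2@(0,0):NE a3@(2,0):NE a4@(2,5):NE a5@(2,5):NE a6@(2,1):NE a7@(1,5):NE
t=4: a0@(2,0):NE a1@(1,1):S a2@(3,1):NE a3@(1,1):NE a4@(1,0):NE a5@(1,0):NE a6@(1,2):NE a7@(0,0):NE
t=5: a0@(1,1):NE a1@(0,2):NE a2@(2,2):NE a3@(0,2):NE a4@(0,1):NE a5@(0,1):NE a6@(0,3):NE a7@(3,1):NE
t=6: a0@(0,2):NE a1@(3,3):NE a2@(1,3):NE a3@(3,3):NE a4@(3,2):NE a5@(3,2):NE a6@(3,4):NE a7@(2,2):NE
t=7: a0@(3,3):NE a1@(2,4):NE a2@(0,4):NE a3@(2,4):NE a4@(2,3):NE a5@(2,3):NE a6@(2,5):NE a7@(1,3):NE
t=8: a0@(2,4):NE a1@(1,5):NE a2@(3,5):NE a3@(1,5):NE a4@(1,4):NE a5@(1,4):NE a6@(1,0):NE a7@(0,4):NE

8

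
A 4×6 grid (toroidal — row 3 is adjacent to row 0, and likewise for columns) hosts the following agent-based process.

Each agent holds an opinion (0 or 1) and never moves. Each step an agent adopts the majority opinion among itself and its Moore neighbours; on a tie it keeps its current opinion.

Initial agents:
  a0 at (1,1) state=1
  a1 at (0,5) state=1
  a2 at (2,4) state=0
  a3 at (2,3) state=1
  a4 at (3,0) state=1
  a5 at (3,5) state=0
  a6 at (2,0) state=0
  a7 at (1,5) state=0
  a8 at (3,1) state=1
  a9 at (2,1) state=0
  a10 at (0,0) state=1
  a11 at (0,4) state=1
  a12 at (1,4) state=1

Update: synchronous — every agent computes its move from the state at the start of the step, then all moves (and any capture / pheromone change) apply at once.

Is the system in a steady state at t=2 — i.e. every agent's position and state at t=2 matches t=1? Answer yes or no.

no

t=1: a0@(1,1):1 a1@(0,5):1 a2@(2,4):0 a3@(2,3):1 a4@(3,0):1 a5@(3,5):1 a6@(2,0):0 a7@(1,5):1 a8@(3,1):1 a9@(2,1):1 a10@(0,0):1 a11@(0,4):1 a12@(1,4):1
t=2: a0@(1,1):1 a1@(0,5):1 a2@(2,4):1 a3@(2,3):1 a4@(3,0):1 a5@(3,5):1 a6@(2,0):1 a7@(1,5):1 a8@(3,1):1 a9@(2,1):1 a10@(0,0):1 a11@(0,4):1 a12@(1,4):1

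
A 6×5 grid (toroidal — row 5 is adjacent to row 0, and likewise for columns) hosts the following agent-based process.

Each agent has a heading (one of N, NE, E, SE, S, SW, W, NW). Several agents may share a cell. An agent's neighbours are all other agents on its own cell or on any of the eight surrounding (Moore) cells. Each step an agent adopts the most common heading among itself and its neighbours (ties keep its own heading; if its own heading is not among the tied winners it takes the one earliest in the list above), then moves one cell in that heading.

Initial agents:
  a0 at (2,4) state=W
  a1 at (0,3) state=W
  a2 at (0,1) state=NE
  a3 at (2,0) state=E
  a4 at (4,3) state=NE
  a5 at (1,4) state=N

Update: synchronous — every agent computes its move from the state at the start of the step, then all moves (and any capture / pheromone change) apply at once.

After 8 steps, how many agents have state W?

t=1: a0@(2,3):W a1@(0,2):W a2@(5,2):NE a3@(2,1):E a4@(3,4):NE a5@(1,3):W
t=2: a0@(2,2):W a1@(0,1):W a2@(4,3):NE a3@(2,2):E a4@(2,0):NE a5@(1,2):W
t=3: a0@(2,1):W a1@(0,0):W a2@(3,4):NE a3@(2,1):W a4@(1,1):NE a5@(1,1):W
t=4: a0@(2,0):W a1@(0,4):W a2@(2,0):NE a3@(2,0):W a4@(1,0):W a5@(1,0):W
t=5: a0@(2,4):W a1@(0,3):W a2@(2,4):W a3@(2,4):W a4@(1,4):W a5@(1,4):W
t=6: a0@(2,3):W a1@(0,2):W a2@(2,3):W a3@(2,3):W a4@(1,3):W a5@(1,3):W
t=7: a0@(2,2):W a1@(0,1):W a2@(2,2):W a3@(2,2):W a4@(1,2):W a5@(1,2):W
t=8: a0@(2,1):W a1@(0,0):W a2@(2,1):W a3@(2,1):W a4@(1,1):W a5@(1,1):W

6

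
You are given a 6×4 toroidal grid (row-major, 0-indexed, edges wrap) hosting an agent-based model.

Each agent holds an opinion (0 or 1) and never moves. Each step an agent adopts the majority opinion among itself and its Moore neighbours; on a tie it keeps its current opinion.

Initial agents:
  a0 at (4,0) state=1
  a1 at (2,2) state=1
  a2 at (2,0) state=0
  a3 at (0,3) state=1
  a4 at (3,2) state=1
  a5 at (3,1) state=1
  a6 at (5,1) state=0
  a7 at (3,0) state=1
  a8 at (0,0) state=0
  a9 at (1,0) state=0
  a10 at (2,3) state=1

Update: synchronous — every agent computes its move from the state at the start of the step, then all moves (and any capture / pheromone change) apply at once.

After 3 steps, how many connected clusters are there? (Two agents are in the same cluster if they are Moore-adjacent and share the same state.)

t=1: a0@(4,0):1 a1@(2,2):1 a2@(2,0):1 a3@(0,3):0 a4@(3,2):1 a5@(3,1):1 a6@(5,1):0 a7@(3,0):1 a8@(0,0):0 a9@(1,0):0 a10@(2,3):1
t=2: (unchanged — steady state)

2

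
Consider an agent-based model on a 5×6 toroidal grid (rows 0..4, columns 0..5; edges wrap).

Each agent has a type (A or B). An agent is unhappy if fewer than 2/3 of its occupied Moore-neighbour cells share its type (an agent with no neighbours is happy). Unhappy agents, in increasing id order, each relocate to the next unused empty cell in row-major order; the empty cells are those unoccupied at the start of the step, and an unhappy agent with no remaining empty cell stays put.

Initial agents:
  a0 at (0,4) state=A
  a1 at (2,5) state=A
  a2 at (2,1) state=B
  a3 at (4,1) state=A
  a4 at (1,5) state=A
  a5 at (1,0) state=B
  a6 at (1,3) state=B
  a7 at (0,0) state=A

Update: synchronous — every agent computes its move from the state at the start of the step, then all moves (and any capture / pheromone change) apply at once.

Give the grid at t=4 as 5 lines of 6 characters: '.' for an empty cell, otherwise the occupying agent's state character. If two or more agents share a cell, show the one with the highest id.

t=1: a0@(0,1):A a1@(0,2):A a2@(2,1):B a3@(4,1):A a4@(1,5):A a5@(0,3):B a6@(0,5):B a7@(0,0):A
t=2: a0@(0,1):A a1@(0,2):A a2@(2,1):B a3@(4,1):A a4@(0,4):A a5@(1,0):B a6@(1,1):B a7@(0,0):A
t=3: a0@(0,3):A a1@(0,2):A a2@(2,1):B a3@(4,1):A a4@(0,4):A a5@(0,5):B a6@(1,2):B a7@(1,3):A
t=4: a0@(0,3):A a1@(0,2):A a2@(2,1):B a3@(4,1):A a4@(0,4):A a5@(0,0):B a6@(0,1):B a7@(1,3):A

BBAAA.
...A..
.B....
......
.A....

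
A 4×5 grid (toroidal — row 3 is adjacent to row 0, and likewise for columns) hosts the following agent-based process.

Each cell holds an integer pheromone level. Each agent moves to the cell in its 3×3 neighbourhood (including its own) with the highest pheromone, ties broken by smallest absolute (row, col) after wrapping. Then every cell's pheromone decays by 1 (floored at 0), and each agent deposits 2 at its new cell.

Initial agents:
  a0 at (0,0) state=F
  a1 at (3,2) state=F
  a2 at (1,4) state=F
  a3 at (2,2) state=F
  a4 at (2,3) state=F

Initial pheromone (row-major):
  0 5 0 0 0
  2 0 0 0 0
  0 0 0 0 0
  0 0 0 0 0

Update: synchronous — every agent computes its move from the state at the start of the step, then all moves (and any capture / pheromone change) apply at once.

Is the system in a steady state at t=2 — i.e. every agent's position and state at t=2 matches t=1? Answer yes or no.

t=1: a0@(0,1) a1@(0,1) a2@(1,0) a3@(1,1) a4@(1,2) | pheromone: 0 8 0 0 0 / 3 2 2 0 0 / 0 0 0 0 0 / 0 0 0 0 0
t=2: a0@(0,1) a1@(0,1) a2@(0,1) a3@(0,1) a4@(0,1) | pheromone: 0 17 0 0 0 / 2 1 1 0 0 / 0 0 0 0 0 / 0 0 0 0 0

no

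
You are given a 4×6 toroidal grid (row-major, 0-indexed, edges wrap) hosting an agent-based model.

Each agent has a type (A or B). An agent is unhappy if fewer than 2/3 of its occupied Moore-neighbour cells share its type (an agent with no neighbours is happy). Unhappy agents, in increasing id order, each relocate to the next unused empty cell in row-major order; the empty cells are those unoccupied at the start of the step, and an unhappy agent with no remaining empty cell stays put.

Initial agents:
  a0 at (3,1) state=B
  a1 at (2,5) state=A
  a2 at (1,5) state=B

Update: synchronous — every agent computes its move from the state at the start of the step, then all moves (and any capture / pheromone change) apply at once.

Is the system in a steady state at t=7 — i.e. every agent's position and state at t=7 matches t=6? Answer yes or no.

t=1: a0@(3,1):B a1@(0,0):A a2@(0,1):B
t=2: a0@(0,2):B a1@(0,3):A a2@(0,4):B
t=3: a0@(0,0):B a1@(0,1):A a2@(0,5):B
t=4: a0@(0,2):B a1@(0,3):A a2@(0,5):B
t=5: a0@(0,0):B a1@(0,1):A a2@(0,5):B
t=6: a0@(0,2):B a1@(0,3):A a2@(0,5):B
t=7: a0@(0,0):B a1@(0,1):A a2@(0,5):B

no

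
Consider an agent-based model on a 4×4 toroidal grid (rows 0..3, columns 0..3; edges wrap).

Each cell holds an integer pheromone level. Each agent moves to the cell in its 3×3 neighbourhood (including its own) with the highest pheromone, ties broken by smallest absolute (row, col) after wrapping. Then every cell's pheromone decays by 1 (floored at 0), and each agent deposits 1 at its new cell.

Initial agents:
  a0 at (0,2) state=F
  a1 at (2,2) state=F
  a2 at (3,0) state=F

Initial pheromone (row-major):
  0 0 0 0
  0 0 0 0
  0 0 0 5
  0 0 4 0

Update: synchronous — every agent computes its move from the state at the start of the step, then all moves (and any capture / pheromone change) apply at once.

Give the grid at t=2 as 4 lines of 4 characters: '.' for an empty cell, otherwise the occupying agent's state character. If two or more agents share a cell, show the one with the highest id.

....
....
...F
....

t=1: a0@(3,2) a1@(2,3) a2@(2,3) | pheromone: 0 0 0 0 / 0 0 0 0 / 0 0 0 6 / 0 0 4 0
t=2: a0@(2,3) a1@(2,3) a2@(2,3) | pheromone: 0 0 0 0 / 0 0 0 0 / 0 0 0 8 / 0 0 3 0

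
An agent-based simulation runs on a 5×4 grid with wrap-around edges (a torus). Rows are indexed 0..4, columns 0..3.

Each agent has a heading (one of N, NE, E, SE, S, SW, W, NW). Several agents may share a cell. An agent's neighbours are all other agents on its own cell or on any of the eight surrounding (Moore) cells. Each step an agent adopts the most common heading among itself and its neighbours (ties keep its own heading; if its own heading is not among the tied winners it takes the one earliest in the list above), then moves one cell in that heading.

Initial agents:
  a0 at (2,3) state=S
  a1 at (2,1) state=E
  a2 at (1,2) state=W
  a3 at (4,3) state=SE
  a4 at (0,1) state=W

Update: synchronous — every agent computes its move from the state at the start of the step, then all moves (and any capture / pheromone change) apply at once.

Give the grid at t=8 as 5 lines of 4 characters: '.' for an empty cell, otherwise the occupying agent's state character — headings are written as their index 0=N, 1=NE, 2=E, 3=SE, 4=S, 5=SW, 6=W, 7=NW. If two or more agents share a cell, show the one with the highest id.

t=1: a0@(3,3):S a1@(2,2):E a2@(1,1):W a3@(0,0):SE a4@(0,0):W
t=2: a0@(4,3):S a1@(2,3):E a2@(1,0):W a3@(0,3):W a4@(0,3):W
t=3: a0@(4,2):W a1@(2,0):E a2@(1,3):W a3@(0,2):W a4@(0,2):W
t=4: a0@(4,1):W a1@(2,1):E a2@(1,2):W a3@(0,1):W a4@(0,1):W
t=5: a0@(4,0):W a1@(2,2):E a2@(1,1):W a3@(0,0):W a4@(0,0):W
t=6: a0@(4,3):W a1@(2,3):E a2@(1,0):W a3@(0,3):W a4@(0,3):W
t=7: a0@(4,2):W a1@(2,0):E a2@(1,3):W a3@(0,2):W a4@(0,2):W
t=8: a0@(4,1):W a1@(2,1):E a2@(1,2):W a3@(0,1):W a4@(0,1):W

.6..
..6.
.2..
....
.6..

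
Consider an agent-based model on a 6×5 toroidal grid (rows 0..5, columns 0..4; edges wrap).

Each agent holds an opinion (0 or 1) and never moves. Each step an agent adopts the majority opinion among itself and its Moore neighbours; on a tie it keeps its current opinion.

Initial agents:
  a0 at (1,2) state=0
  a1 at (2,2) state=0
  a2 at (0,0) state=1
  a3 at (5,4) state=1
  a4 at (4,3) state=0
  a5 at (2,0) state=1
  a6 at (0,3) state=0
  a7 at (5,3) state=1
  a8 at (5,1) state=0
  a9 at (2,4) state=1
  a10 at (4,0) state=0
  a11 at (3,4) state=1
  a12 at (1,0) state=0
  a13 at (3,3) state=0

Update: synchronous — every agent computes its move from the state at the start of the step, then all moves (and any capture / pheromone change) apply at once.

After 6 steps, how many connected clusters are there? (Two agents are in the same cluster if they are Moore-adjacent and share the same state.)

t=1: a0@(1,2):0 a1@(2,2):0 a2@(0,0):1 a3@(5,4):1 a4@(4,3):1 a5@(2,0):1 a6@(0,3):0 a7@(5,3):1 a8@(5,1):0 a9@(2,4):1 a10@(4,0):0 a11@(3,4):1 a12@(1,0):1 a13@(3,3):0
t=2: a0@(1,2):0 a1@(2,2):0 a2@(0,0):1 a3@(5,4):1 a4@(4,3):1 a5@(2,0):1 a6@(0,3):0 a7@(5,3):1 a8@(5,1):0 a9@(2,4):1 a10@(4,0):0 a11@(3,4):1 a12@(1,0):1 a13@(3,3):1
t=3: (unchanged — steady state)

3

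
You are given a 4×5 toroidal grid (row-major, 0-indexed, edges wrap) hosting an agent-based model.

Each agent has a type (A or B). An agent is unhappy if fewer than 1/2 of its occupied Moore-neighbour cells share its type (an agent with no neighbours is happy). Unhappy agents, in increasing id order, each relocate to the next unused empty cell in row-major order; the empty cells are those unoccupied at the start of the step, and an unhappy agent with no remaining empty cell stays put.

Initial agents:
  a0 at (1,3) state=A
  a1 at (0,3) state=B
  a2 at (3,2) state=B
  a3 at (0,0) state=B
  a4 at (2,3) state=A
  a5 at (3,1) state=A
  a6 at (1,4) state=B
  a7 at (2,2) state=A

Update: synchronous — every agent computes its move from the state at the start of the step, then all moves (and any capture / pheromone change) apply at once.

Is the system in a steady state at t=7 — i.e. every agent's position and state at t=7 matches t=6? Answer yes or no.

t=1: a0@(1,3):A a1@(0,3):B a2@(0,1):B a3@(0,0):B a4@(2,3):A a5@(0,2):A a6@(1,4):B a7@(2,2):A
t=2: a0@(1,3):A a1@(0,4):B a2@(0,1):B a3@(0,0):B a4@(2,3):A a5@(1,0):A a6@(1,4):B a7@(2,2):A
t=3: a0@(1,3):A a1@(0,4):B a2@(0,1):B a3@(0,0):B a4@(2,3):A a5@(0,2):A a6@(0,3):B a7@(2,2):A
t=4: a0@(1,3):A a1@(0,4):B a2@(0,1):B a3@(0,0):B a4@(2,3):A a5@(1,0):A a6@(1,1):B a7@(2,2):A
t=5: a0@(1,3):A a1@(0,2):B a2@(0,1):B a3@(0,0):B a4@(2,3):A a5@(0,3):A a6@(1,1):B a7@(2,2):A
t=6: (unchanged — steady state)

yes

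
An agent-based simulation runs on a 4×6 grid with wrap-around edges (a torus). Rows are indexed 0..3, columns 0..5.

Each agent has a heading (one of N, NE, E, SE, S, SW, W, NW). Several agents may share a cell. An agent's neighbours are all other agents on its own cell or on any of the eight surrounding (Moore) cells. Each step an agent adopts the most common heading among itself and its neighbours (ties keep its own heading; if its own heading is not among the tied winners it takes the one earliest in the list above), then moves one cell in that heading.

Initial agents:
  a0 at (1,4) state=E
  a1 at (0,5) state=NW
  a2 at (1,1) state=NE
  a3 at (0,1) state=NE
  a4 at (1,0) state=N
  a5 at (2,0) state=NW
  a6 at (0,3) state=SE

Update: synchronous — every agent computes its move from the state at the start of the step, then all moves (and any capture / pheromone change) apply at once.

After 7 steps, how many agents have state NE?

t=1: a0@(1,5):E a1@(3,4):NW a2@(0,2):NE a3@(3,2):NE a4@(0,1):NE a5@(1,5):NW a6@(1,4):SE
t=2: a0@(1,0):E a1@(2,3):NW a2@(3,3):NE a3@(2,3):NE a4@(3,2):NE a5@(0,4):NW a6@(2,5):SE
t=3: a0@(1,1):E a1@(1,4):NE a2@(2,4):NE a3@(1,4):NE a4@(2,3):NE a5@(3,3):NW a6@(3,0):SE
t=4: a0@(1,2):E a1@(0,5):NE a2@(1,5):NE a3@(0,5):NE a4@(1,4):NE a5@(2,4):NE a6@(0,1):SE
t=5: a0@(1,3):E a1@(3,0):NE a2@(0,0):NE a3@(3,0):NE a4@(0,5):NE a5@(1,5):NE a6@(1,2):SE
t=6: a0@(1,4):E a1@(2,1):NE a2@(3,1):NE a3@(2,1):NE a4@(3,0):NE a5@(0,0):NE a6@(2,3):SE
t=7: a0@(1,5):E a1@(1,2):NE a2@(2,2):NE a3@(1,2):NE a4@(2,1):NE a5@(3,1):NE a6@(3,4):SE

5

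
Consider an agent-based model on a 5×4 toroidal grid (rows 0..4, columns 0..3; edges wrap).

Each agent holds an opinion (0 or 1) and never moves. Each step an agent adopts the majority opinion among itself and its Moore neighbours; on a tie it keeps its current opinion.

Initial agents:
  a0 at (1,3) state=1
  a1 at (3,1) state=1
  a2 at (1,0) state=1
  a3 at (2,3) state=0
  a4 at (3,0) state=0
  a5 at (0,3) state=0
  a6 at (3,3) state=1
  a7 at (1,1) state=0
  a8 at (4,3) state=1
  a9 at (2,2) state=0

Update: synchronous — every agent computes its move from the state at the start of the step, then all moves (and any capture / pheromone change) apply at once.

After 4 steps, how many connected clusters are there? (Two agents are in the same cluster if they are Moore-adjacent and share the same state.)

t=1: a0@(1,3):0 a1@(3,1):0 a2@(1,0):0 a3@(2,3):0 a4@(3,0):1 a5@(0,3):1 a6@(3,3):0 a7@(1,1):0 a8@(4,3):1 a9@(2,2):0
t=2: a0@(1,3):0 a1@(3,1):0 a2@(1,0):0 a3@(2,3):0 a4@(3,0):0 a5@(0,3):1 a6@(3,3):0 a7@(1,1):0 a8@(4,3):1 a9@(2,2):0
t=3: (unchanged — steady state)

2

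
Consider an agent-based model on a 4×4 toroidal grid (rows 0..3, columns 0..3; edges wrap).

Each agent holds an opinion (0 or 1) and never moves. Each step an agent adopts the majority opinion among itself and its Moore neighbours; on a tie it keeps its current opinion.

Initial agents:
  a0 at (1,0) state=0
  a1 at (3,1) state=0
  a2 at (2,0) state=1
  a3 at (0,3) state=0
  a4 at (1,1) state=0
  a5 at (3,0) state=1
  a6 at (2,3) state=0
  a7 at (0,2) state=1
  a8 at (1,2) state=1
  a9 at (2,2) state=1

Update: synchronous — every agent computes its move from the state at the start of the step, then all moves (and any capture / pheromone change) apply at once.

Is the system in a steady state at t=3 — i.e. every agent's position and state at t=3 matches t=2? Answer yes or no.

no

t=1: a0@(1,0):0 a1@(3,1):1 a2@(2,0):0 a3@(0,3):1 a4@(1,1):1 a5@(3,0):0 a6@(2,3):1 a7@(0,2):0 a8@(1,2):1 a9@(2,2):0
t=2: a0@(1,0):1 a1@(3,1):0 a2@(2,0):0 a3@(0,3):0 a4@(1,1):0 a5@(3,0):1 a6@(2,3):0 a7@(0,2):1 a8@(1,2):1 a9@(2,2):1
t=3: a0@(1,0):0 a1@(3,1):1 a2@(2,0):0 a3@(0,3):1 a4@(1,1):1 a5@(3,0):0 a6@(2,3):1 a7@(0,2):0 a8@(1,2):1 a9@(2,2):0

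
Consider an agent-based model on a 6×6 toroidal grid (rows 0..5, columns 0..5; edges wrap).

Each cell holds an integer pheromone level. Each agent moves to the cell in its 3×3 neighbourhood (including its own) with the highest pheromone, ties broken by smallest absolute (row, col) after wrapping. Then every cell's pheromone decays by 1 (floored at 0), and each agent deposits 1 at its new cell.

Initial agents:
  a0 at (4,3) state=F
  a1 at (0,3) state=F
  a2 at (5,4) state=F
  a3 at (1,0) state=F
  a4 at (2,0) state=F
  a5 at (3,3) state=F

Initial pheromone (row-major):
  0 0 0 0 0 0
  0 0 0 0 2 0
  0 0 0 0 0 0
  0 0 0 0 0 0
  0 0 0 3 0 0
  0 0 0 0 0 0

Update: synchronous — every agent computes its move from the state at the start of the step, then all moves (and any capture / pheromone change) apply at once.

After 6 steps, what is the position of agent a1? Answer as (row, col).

t=1: a0@(4,3) a1@(1,4) a2@(4,3) a3@(0,0) a4@(1,0) a5@(4,3) | pheromone: 1 0 0 0 0 0 / 1 0 0 0 2 0 / 0 0 0 0 0 0 / 0 0 0 0 0 0 / 0 0 0 5 0 0 / 0 0 0 0 0 0
t=2: a0@(4,3) a1@(1,4) a2@(4,3) a3@(0,0) a4@(0,0) a5@(4,3) | pheromone: 2 0 0 0 0 0 / 0 0 0 0 2 0 / 0 0 0 0 0 0 / 0 0 0 0 0 0 / 0 0 0 7 0 0 / 0 0 0 0 0 0
t=3: a0@(4,3) a1@(1,4) a2@(4,3) a3@(0,0) a4@(0,0) a5@(4,3) | pheromone: 3 0 0 0 0 0 / 0 0 0 0 2 0 / 0 0 0 0 0 0 / 0 0 0 0 0 0 / 0 0 0 9 0 0 / 0 0 0 0 0 0
t=4: a0@(4,3) a1@(1,4) a2@(4,3) a3@(0,0) a4@(0,0) a5@(4,3) | pheromone: 4 0 0 0 0 0 / 0 0 0 0 2 0 / 0 0 0 0 0 0 / 0 0 0 0 0 0 / 0 0 0 11 0 0 / 0 0 0 0 0 0
t=5: a0@(4,3) a1@(1,4) a2@(4,3) a3@(0,0) a4@(0,0) a5@(4,3) | pheromone: 5 0 0 0 0 0 / 0 0 0 0 2 0 / 0 0 0 0 0 0 / 0 0 0 0 0 0 / 0 0 0 13 0 0 / 0 0 0 0 0 0
t=6: a0@(4,3) a1@(1,4) a2@(4,3) a3@(0,0) a4@(0,0) a5@(4,3) | pheromone: 6 0 0 0 0 0 / 0 0 0 0 2 0 / 0 0 0 0 0 0 / 0 0 0 0 0 0 / 0 0 0 15 0 0 / 0 0 0 0 0 0

(1, 4)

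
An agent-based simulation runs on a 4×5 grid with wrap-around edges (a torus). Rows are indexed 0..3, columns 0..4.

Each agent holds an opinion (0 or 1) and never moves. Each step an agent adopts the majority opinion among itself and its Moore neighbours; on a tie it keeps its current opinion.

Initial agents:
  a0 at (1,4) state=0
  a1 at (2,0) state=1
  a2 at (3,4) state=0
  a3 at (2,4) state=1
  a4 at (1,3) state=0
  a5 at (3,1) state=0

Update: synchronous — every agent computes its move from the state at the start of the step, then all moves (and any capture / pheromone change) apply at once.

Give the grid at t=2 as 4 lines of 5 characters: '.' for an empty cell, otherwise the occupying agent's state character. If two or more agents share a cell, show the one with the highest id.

t=1: a0@(1,4):0 a1@(2,0):0 a2@(3,4):1 a3@(2,4):0 a4@(1,3):0 a5@(3,1):0
t=2: a0@(1,4):0 a1@(2,0):0 a2@(3,4):0 a3@(2,4):0 a4@(1,3):0 a5@(3,1):0

.....
...00
0...0
.0..0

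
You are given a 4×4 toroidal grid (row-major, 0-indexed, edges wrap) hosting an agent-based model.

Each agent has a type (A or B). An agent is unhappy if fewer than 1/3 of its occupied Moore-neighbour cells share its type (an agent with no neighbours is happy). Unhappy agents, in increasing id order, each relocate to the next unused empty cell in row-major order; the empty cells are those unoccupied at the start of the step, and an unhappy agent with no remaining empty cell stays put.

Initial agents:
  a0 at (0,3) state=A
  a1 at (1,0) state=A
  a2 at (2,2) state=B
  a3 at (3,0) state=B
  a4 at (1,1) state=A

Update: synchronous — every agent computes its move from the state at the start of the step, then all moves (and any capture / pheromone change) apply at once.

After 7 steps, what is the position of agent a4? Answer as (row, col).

t=1: a0@(0,3):A a1@(1,0):A a2@(0,0):B a3@(0,1):B a4@(1,1):A
t=2: a0@(0,3):A a1@(1,0):A a2@(0,2):B a3@(0,1):B a4@(1,1):A
t=3: (unchanged — steady state)

(1, 1)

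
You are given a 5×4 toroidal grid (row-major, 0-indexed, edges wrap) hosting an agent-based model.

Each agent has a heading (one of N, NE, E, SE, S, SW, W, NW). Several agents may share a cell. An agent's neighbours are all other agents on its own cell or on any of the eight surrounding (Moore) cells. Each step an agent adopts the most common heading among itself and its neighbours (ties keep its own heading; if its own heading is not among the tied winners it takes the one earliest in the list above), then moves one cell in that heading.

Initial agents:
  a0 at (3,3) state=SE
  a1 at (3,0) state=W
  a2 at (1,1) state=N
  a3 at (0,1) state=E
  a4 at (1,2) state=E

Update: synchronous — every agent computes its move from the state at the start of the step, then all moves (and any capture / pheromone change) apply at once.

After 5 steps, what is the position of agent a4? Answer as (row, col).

(1, 3)

t=1: a0@(4,0):SE a1@(3,3):W a2@(1,2):E a3@(0,2):E a4@(1,3):E
t=2: a0@(0,1):SE a1@(3,2):W a2@(1,3):E a3@(0,3):E a4@(1,0):E
t=3: a0@(1,2):SE a1@(3,1):W a2@(1,0):E a3@(0,0):E a4@(1,1):E
t=4: a0@(2,3):SE a1@(3,0):W a2@(1,1):E a3@(0,1):E a4@(1,2):E
t=5: a0@(3,0):SE a1@(3,3):W a2@(1,2):E a3@(0,2):E a4@(1,3):E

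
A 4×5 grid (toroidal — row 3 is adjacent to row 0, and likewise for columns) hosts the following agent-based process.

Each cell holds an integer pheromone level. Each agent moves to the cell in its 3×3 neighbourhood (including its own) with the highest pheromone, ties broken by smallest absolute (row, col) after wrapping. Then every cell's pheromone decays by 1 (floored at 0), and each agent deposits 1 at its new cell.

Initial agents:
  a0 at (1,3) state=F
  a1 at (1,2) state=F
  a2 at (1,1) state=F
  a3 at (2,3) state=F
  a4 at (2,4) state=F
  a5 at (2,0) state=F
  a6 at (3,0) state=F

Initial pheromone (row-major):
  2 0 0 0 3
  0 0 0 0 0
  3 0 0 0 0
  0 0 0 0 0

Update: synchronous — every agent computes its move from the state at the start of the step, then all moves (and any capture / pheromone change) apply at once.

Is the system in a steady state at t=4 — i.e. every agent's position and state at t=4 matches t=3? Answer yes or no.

t=1: a0@(0,4) a1@(0,1) a2@(2,0) a3@(1,2) a4@(2,0) a5@(2,0) a6@(0,4) | pheromone: 1 1 0 0 4 / 0 0 1 0 0 / 5 0 0 0 0 / 0 0 0 0 0
t=2: a0@(0,4) a1@(0,0) a2@(2,0) a3@(0,1) a4@(2,0) a5@(2,0) a6@(0,4) | pheromone: 1 1 0 0 5 / 0 0 0 0 0 / 7 0 0 0 0 / 0 0 0 0 0
t=3: a0@(0,4) a1@(0,4) a2@(2,0) a3@(0,0) a4@(2,0) a5@(2,0) a6@(0,4) | pheromone: 1 0 0 0 7 / 0 0 0 0 0 / 9 0 0 0 0 / 0 0 0 0 0
t=4: a0@(0,4) a1@(0,4) a2@(2,0) a3@(0,4) a4@(2,0) a5@(2,0) a6@(0,4) | pheromone: 0 0 0 0 10 / 0 0 0 0 0 / 11 0 0 0 0 / 0 0 0 0 0

no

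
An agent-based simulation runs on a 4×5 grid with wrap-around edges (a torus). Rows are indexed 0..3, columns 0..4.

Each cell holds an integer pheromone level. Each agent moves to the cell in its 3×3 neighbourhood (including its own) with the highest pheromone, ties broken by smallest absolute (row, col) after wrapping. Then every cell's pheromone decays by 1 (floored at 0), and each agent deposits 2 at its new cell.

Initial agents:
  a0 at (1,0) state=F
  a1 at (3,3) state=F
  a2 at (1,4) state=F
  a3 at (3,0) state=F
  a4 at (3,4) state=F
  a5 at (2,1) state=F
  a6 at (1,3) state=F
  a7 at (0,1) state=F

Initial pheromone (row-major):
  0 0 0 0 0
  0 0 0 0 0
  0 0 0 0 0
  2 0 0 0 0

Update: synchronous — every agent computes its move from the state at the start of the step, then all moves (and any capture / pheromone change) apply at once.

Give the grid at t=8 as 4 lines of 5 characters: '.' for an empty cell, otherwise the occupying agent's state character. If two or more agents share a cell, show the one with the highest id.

..F..
.....
.....
F....

t=1: a0@(0,0) a1@(0,2) a2@(0,0) a3@(3,0) a4@(3,0) a5@(3,0) a6@(0,2) a7@(3,0) | pheromone: 4 0 4 0 0 / 0 0 0 0 0 / 0 0 0 0 0 / 9 0 0 0 0
t=2: a0@(3,0) a1@(0,2) a2@(3,0) a3@(3,0) a4@(3,0) a5@(3,0) a6@(0,2) a7@(3,0) | pheromone: 3 0 7 0 0 / 0 0 0 0 0 / 0 0 0 0 0 / 20 0 0 0 0
t=3: a0@(3,0) a1@(0,2) a2@(3,0) a3@(3,0) a4@(3,0) a5@(3,0) a6@(0,2) a7@(3,0) | pheromone: 2 0 10 0 0 / 0 0 0 0 0 / 0 0 0 0 0 / 31 0 0 0 0
t=4: a0@(3,0) a1@(0,2) a2@(3,0) a3@(3,0) a4@(3,0) a5@(3,0) a6@(0,2) a7@(3,0) | pheromone: 1 0 13 0 0 / 0 0 0 0 0 / 0 0 0 0 0 / 42 0 0 0 0
t=5: a0@(3,0) a1@(0,2) a2@(3,0) a3@(3,0) a4@(3,0) a5@(3,0) a6@(0,2) a7@(3,0) | pheromone: 0 0 16 0 0 / 0 0 0 0 0 / 0 0 0 0 0 / 53 0 0 0 0
t=6: a0@(3,0) a1@(0,2) a2@(3,0) a3@(3,0) a4@(3,0) a5@(3,0) a6@(0,2) a7@(3,0) | pheromone: 0 0 19 0 0 / 0 0 0 0 0 / 0 0 0 0 0 / 64 0 0 0 0
t=7: a0@(3,0) a1@(0,2) a2@(3,0) a3@(3,0) a4@(3,0) a5@(3,0) a6@(0,2) a7@(3,0) | pheromone: 0 0 22 0 0 / 0 0 0 0 0 / 0 0 0 0 0 / 75 0 0 0 0
t=8: a0@(3,0) a1@(0,2) a2@(3,0) a3@(3,0) a4@(3,0) a5@(3,0) a6@(0,2) a7@(3,0) | pheromone: 0 0 25 0 0 / 0 0 0 0 0 / 0 0 0 0 0 / 86 0 0 0 0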